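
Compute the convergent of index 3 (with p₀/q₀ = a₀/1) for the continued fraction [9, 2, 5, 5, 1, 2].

Using pₖ = aₖpₖ₋₁ + pₖ₋₂, qₖ = aₖqₖ₋₁ + qₖ₋₂ (with p₋₁=1, p₋₂=0, q₋₁=0, q₋₂=1):
  k=0: a=9, p=9, q=1
  k=1: a=2, p=19, q=2
  k=2: a=5, p=104, q=11
  k=3: a=5, p=539, q=57

539/57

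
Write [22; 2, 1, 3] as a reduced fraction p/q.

Using pₖ = aₖpₖ₋₁ + pₖ₋₂ and qₖ = aₖqₖ₋₁ + qₖ₋₂:
  k=0: a=22, p=22, q=1
  k=1: a=2, p=45, q=2
  k=2: a=1, p=67, q=3
  k=3: a=3, p=246, q=11

246/11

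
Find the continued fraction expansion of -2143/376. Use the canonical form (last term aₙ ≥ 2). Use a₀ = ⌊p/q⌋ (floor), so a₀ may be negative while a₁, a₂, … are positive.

-2143 = -6*376 + 113
376 = 3*113 + 37
113 = 3*37 + 2
37 = 18*2 + 1
2 = 2*1 + 0  (stop)
So -2143/376 = [-6; 3, 3, 18, 2].

[-6; 3, 3, 18, 2]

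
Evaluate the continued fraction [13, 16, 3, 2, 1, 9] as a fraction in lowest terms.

Fold from the inside: start with 9/1.
  1 + 1/9 = 10/9
  2 + 9/10 = 29/10
  3 + 10/29 = 97/29
  16 + 29/97 = 1581/97
  13 + 97/1581 = 20650/1581

20650/1581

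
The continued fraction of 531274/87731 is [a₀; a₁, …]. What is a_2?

531274 = 6·87731 + 4888   →  a_0 = 6
87731 = 17·4888 + 4635   →  a_1 = 17
4888 = 1·4635 + 253   →  a_2 = 1

1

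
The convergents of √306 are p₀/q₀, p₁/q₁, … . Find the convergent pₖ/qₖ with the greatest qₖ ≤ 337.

2449/140

√306 = [17; 2, 34, …] (period length 2).
Convergents:
  p_0/q_0 = 17/1
  p_1/q_1 = 35/2
  p_2/q_2 = 1207/69
  p_3/q_3 = 2449/140
  p_4/q_4 = 84473/4829
q_3 = 140 ≤ 337 < 4829 = q_4, so the answer is 2449/140.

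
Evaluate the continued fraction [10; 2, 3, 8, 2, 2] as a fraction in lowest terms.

Using pₖ = aₖpₖ₋₁ + pₖ₋₂ and qₖ = aₖqₖ₋₁ + qₖ₋₂:
  k=0: a=10, p=10, q=1
  k=1: a=2, p=21, q=2
  k=2: a=3, p=73, q=7
  k=3: a=8, p=605, q=58
  k=4: a=2, p=1283, q=123
  k=5: a=2, p=3171, q=304

3171/304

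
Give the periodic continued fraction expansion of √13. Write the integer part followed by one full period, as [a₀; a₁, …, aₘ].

[3; 1, 1, 1, 1, 6]

a₀ = ⌊√13⌋ = 3.
With m₀=0, d₀=1 and mₖ₊₁ = dₖaₖ − mₖ, dₖ₊₁ = (n − mₖ₊₁²)/dₖ, aₖ₊₁ = ⌊(a₀+mₖ₊₁)/dₖ₊₁⌋:
  k=1: m=3, d=4, a=1
  k=2: m=1, d=3, a=1
  k=3: m=2, d=3, a=1
  k=4: m=1, d=4, a=1
  k=5: m=3, d=1, a=6
d=1 and a=2a₀=6 at k=5, so the next step gives (m, d) = (3, 4) again — its k=1 value — and the period has length 5.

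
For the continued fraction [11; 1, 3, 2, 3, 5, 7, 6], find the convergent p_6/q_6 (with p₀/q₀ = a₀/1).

13882/1179

Using pₖ = aₖpₖ₋₁ + pₖ₋₂, qₖ = aₖqₖ₋₁ + qₖ₋₂ (with p₋₁=1, p₋₂=0, q₋₁=0, q₋₂=1):
  k=0: a=11, p=11, q=1
  k=1: a=1, p=12, q=1
  k=2: a=3, p=47, q=4
  k=3: a=2, p=106, q=9
  k=4: a=3, p=365, q=31
  k=5: a=5, p=1931, q=164
  k=6: a=7, p=13882, q=1179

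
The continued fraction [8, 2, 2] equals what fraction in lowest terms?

Using pₖ = aₖpₖ₋₁ + pₖ₋₂ and qₖ = aₖqₖ₋₁ + qₖ₋₂:
  k=0: a=8, p=8, q=1
  k=1: a=2, p=17, q=2
  k=2: a=2, p=42, q=5

42/5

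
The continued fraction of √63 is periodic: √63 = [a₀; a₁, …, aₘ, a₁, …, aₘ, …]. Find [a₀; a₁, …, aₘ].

a₀ = ⌊√63⌋ = 7.
With m₀=0, d₀=1 and mₖ₊₁ = dₖaₖ − mₖ, dₖ₊₁ = (n − mₖ₊₁²)/dₖ, aₖ₊₁ = ⌊(a₀+mₖ₊₁)/dₖ₊₁⌋:
  k=1: m=7, d=14, a=1
  k=2: m=7, d=1, a=14
d=1 and a=2a₀=14 at k=2, so the next step gives (m, d) = (7, 14) again — its k=1 value — and the period has length 2.

[7; 1, 14]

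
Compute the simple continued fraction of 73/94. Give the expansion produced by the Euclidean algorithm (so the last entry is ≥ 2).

[0; 1, 3, 2, 10]

73 = 0·94 + 73
94 = 1·73 + 21
73 = 3·21 + 10
21 = 2·10 + 1
10 = 10·1 + 0  (stop)
So 73/94 = [0; 1, 3, 2, 10].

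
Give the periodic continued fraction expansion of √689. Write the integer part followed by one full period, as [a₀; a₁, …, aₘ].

a₀ = ⌊√689⌋ = 26.

[26; 4, 52]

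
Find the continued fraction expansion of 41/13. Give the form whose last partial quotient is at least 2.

[3; 6, 2]

41 = 3*13 + 2
13 = 6*2 + 1
2 = 2*1 + 0  (stop)
So 41/13 = [3; 6, 2].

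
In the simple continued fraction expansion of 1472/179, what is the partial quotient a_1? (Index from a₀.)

1472 = 8·179 + 40   →  a_0 = 8
179 = 4·40 + 19   →  a_1 = 4

4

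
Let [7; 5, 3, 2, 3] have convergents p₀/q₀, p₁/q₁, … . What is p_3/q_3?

Using pₖ = aₖpₖ₋₁ + pₖ₋₂, qₖ = aₖqₖ₋₁ + qₖ₋₂ (with p₋₁=1, p₋₂=0, q₋₁=0, q₋₂=1):
  k=0: a=7, p=7, q=1
  k=1: a=5, p=36, q=5
  k=2: a=3, p=115, q=16
  k=3: a=2, p=266, q=37

266/37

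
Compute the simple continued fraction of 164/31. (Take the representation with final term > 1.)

[5; 3, 2, 4]

164 = 5×31 + 9
31 = 3×9 + 4
9 = 2×4 + 1
4 = 4×1 + 0  (stop)
So 164/31 = [5; 3, 2, 4].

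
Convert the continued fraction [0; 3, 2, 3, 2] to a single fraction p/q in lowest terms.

Fold from the inside: start with 2/1.
  3 + 1/2 = 7/2
  2 + 2/7 = 16/7
  3 + 7/16 = 55/16
  0 + 16/55 = 16/55

16/55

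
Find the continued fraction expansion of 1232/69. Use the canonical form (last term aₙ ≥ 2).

1232 = 17·69 + 59
69 = 1·59 + 10
59 = 5·10 + 9
10 = 1·9 + 1
9 = 9·1 + 0  (stop)
So 1232/69 = [17; 1, 5, 1, 9].

[17; 1, 5, 1, 9]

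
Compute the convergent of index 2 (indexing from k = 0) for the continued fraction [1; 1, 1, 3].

3/2

Using pₖ = aₖpₖ₋₁ + pₖ₋₂, qₖ = aₖqₖ₋₁ + qₖ₋₂ (with p₋₁=1, p₋₂=0, q₋₁=0, q₋₂=1):
  k=0: a=1, p=1, q=1
  k=1: a=1, p=2, q=1
  k=2: a=1, p=3, q=2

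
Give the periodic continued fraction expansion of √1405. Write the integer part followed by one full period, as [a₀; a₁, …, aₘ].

a₀ = ⌊√1405⌋ = 37.
With m₀=0, d₀=1 and mₖ₊₁ = dₖaₖ − mₖ, dₖ₊₁ = (n − mₖ₊₁²)/dₖ, aₖ₊₁ = ⌊(a₀+mₖ₊₁)/dₖ₊₁⌋:
  k=1: m=37, d=36, a=2
  k=2: m=35, d=5, a=14
  k=3: m=35, d=36, a=2
  k=4: m=37, d=1, a=74
d=1 and a=2a₀=74 at k=4, so the next step gives (m, d) = (37, 36) again — its k=1 value — and the period has length 4.

[37; 2, 14, 2, 74]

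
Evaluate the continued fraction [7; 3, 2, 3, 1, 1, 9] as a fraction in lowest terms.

Using pₖ = aₖpₖ₋₁ + pₖ₋₂ and qₖ = aₖqₖ₋₁ + qₖ₋₂:
  k=0: a=7, p=7, q=1
  k=1: a=3, p=22, q=3
  k=2: a=2, p=51, q=7
  k=3: a=3, p=175, q=24
  k=4: a=1, p=226, q=31
  k=5: a=1, p=401, q=55
  k=6: a=9, p=3835, q=526

3835/526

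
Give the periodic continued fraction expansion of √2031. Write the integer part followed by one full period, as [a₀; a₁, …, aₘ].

[45; 15, 90]

a₀ = ⌊√2031⌋ = 45.
With m₀=0, d₀=1 and mₖ₊₁ = dₖaₖ − mₖ, dₖ₊₁ = (n − mₖ₊₁²)/dₖ, aₖ₊₁ = ⌊(a₀+mₖ₊₁)/dₖ₊₁⌋:
  k=1: m=45, d=6, a=15
  k=2: m=45, d=1, a=90
d=1 and a=2a₀=90 at k=2, so the next step gives (m, d) = (45, 6) again — its k=1 value — and the period has length 2.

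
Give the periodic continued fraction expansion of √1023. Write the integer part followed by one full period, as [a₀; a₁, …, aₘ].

[31; 1, 62]

a₀ = ⌊√1023⌋ = 31.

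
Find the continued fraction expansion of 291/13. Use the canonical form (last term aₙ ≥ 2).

[22; 2, 1, 1, 2]

291 = 22·13 + 5
13 = 2·5 + 3
5 = 1·3 + 2
3 = 1·2 + 1
2 = 2·1 + 0  (stop)
So 291/13 = [22; 2, 1, 1, 2].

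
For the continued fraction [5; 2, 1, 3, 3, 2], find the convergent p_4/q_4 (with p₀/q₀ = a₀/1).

Using pₖ = aₖpₖ₋₁ + pₖ₋₂, qₖ = aₖqₖ₋₁ + qₖ₋₂ (with p₋₁=1, p₋₂=0, q₋₁=0, q₋₂=1):
  k=0: a=5, p=5, q=1
  k=1: a=2, p=11, q=2
  k=2: a=1, p=16, q=3
  k=3: a=3, p=59, q=11
  k=4: a=3, p=193, q=36

193/36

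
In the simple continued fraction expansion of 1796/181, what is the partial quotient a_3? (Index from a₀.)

1

1796 = 9·181 + 167   →  a_0 = 9
181 = 1·167 + 14   →  a_1 = 1
167 = 11·14 + 13   →  a_2 = 11
14 = 1·13 + 1   →  a_3 = 1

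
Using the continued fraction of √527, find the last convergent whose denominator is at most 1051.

√527 = [22; 1, 21, 1, 44, …] (period length 4).
Convergents:
  p_0/q_0 = 22/1
  p_1/q_1 = 23/1
  p_2/q_2 = 505/22
  p_3/q_3 = 528/23
  p_4/q_4 = 23737/1034
  p_5/q_5 = 24265/1057
q_4 = 1034 ≤ 1051 < 1057 = q_5, so the answer is 23737/1034.

23737/1034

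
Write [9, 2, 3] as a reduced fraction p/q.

66/7

Using pₖ = aₖpₖ₋₁ + pₖ₋₂ and qₖ = aₖqₖ₋₁ + qₖ₋₂:
  k=0: a=9, p=9, q=1
  k=1: a=2, p=19, q=2
  k=2: a=3, p=66, q=7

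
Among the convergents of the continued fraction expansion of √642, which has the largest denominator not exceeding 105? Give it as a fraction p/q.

1951/77

√642 = [25; 2, 1, 24, 1, 2, 50, …] (period length 6).
Convergents:
  p_0/q_0 = 25/1
  p_1/q_1 = 51/2
  p_2/q_2 = 76/3
  p_3/q_3 = 1875/74
  p_4/q_4 = 1951/77
  p_5/q_5 = 5777/228
q_4 = 77 ≤ 105 < 228 = q_5, so the answer is 1951/77.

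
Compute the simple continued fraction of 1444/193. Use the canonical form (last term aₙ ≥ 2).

[7; 2, 13, 3, 2]

1444 = 7×193 + 93
193 = 2×93 + 7
93 = 13×7 + 2
7 = 3×2 + 1
2 = 2×1 + 0  (stop)
So 1444/193 = [7; 2, 13, 3, 2].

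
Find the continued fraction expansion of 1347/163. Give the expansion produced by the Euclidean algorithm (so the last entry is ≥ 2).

[8; 3, 1, 3, 1, 3, 2]

1347 = 8*163 + 43
163 = 3*43 + 34
43 = 1*34 + 9
34 = 3*9 + 7
9 = 1*7 + 2
7 = 3*2 + 1
2 = 2*1 + 0  (stop)
So 1347/163 = [8; 3, 1, 3, 1, 3, 2].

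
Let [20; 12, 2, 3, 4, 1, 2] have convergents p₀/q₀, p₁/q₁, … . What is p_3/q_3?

Using pₖ = aₖpₖ₋₁ + pₖ₋₂, qₖ = aₖqₖ₋₁ + qₖ₋₂ (with p₋₁=1, p₋₂=0, q₋₁=0, q₋₂=1):
  k=0: a=20, p=20, q=1
  k=1: a=12, p=241, q=12
  k=2: a=2, p=502, q=25
  k=3: a=3, p=1747, q=87

1747/87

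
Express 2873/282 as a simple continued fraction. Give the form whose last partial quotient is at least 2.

2873 = 10×282 + 53
282 = 5×53 + 17
53 = 3×17 + 2
17 = 8×2 + 1
2 = 2×1 + 0  (stop)
So 2873/282 = [10; 5, 3, 8, 2].

[10; 5, 3, 8, 2]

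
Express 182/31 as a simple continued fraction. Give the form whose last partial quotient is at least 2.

[5; 1, 6, 1, 3]

182 = 5*31 + 27
31 = 1*27 + 4
27 = 6*4 + 3
4 = 1*3 + 1
3 = 3*1 + 0  (stop)
So 182/31 = [5; 1, 6, 1, 3].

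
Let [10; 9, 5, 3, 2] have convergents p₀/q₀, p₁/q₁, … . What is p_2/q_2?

Using pₖ = aₖpₖ₋₁ + pₖ₋₂, qₖ = aₖqₖ₋₁ + qₖ₋₂ (with p₋₁=1, p₋₂=0, q₋₁=0, q₋₂=1):
  k=0: a=10, p=10, q=1
  k=1: a=9, p=91, q=9
  k=2: a=5, p=465, q=46

465/46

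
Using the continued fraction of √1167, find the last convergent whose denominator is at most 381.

11854/347

√1167 = [34; 6, 5, 11, 5, 6, 68, …] (period length 6).
Convergents:
  p_0/q_0 = 34/1
  p_1/q_1 = 205/6
  p_2/q_2 = 1059/31
  p_3/q_3 = 11854/347
  p_4/q_4 = 60329/1766
q_3 = 347 ≤ 381 < 1766 = q_4, so the answer is 11854/347.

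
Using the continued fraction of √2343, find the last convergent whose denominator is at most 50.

2033/42

√2343 = [48; 2, 2, 8, 2, 2, 96, …] (period length 6).
Convergents:
  p_0/q_0 = 48/1
  p_1/q_1 = 97/2
  p_2/q_2 = 242/5
  p_3/q_3 = 2033/42
  p_4/q_4 = 4308/89
q_3 = 42 ≤ 50 < 89 = q_4, so the answer is 2033/42.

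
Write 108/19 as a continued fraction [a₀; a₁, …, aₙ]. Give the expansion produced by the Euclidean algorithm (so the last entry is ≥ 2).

[5; 1, 2, 6]

108 = 5*19 + 13
19 = 1*13 + 6
13 = 2*6 + 1
6 = 6*1 + 0  (stop)
So 108/19 = [5; 1, 2, 6].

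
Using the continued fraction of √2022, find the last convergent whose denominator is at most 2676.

120016/2669

√2022 = [44; 1, 28, 1, 88, …] (period length 4).
Convergents:
  p_0/q_0 = 44/1
  p_1/q_1 = 45/1
  p_2/q_2 = 1304/29
  p_3/q_3 = 1349/30
  p_4/q_4 = 120016/2669
  p_5/q_5 = 121365/2699
q_4 = 2669 ≤ 2676 < 2699 = q_5, so the answer is 120016/2669.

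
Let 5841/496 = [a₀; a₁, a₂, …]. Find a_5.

5841 = 11·496 + 385   →  a_0 = 11
496 = 1·385 + 111   →  a_1 = 1
385 = 3·111 + 52   →  a_2 = 3
111 = 2·52 + 7   →  a_3 = 2
52 = 7·7 + 3   →  a_4 = 7
7 = 2·3 + 1   →  a_5 = 2

2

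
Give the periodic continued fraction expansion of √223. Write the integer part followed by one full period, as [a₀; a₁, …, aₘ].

[14; 1, 13, 1, 28]

a₀ = ⌊√223⌋ = 14.
With m₀=0, d₀=1 and mₖ₊₁ = dₖaₖ − mₖ, dₖ₊₁ = (n − mₖ₊₁²)/dₖ, aₖ₊₁ = ⌊(a₀+mₖ₊₁)/dₖ₊₁⌋:
  k=1: m=14, d=27, a=1
  k=2: m=13, d=2, a=13
  k=3: m=13, d=27, a=1
  k=4: m=14, d=1, a=28
d=1 and a=2a₀=28 at k=4, so the next step gives (m, d) = (14, 27) again — its k=1 value — and the period has length 4.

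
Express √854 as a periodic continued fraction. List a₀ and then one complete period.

a₀ = ⌊√854⌋ = 29.
With m₀=0, d₀=1 and mₖ₊₁ = dₖaₖ − mₖ, dₖ₊₁ = (n − mₖ₊₁²)/dₖ, aₖ₊₁ = ⌊(a₀+mₖ₊₁)/dₖ₊₁⌋:
  k=1: m=29, d=13, a=4
  k=2: m=23, d=25, a=2
  k=3: m=27, d=5, a=11
  k=4: m=28, d=14, a=4
  k=5: m=28, d=5, a=11
  k=6: m=27, d=25, a=2
  k=7: m=23, d=13, a=4
  k=8: m=29, d=1, a=58
d=1 and a=2a₀=58 at k=8, so the next step gives (m, d) = (29, 13) again — its k=1 value — and the period has length 8.

[29; 4, 2, 11, 4, 11, 2, 4, 58]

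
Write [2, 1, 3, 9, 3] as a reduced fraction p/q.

Using pₖ = aₖpₖ₋₁ + pₖ₋₂ and qₖ = aₖqₖ₋₁ + qₖ₋₂:
  k=0: a=2, p=2, q=1
  k=1: a=1, p=3, q=1
  k=2: a=3, p=11, q=4
  k=3: a=9, p=102, q=37
  k=4: a=3, p=317, q=115

317/115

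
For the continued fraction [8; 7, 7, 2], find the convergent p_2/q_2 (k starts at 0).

407/50

Using pₖ = aₖpₖ₋₁ + pₖ₋₂, qₖ = aₖqₖ₋₁ + qₖ₋₂ (with p₋₁=1, p₋₂=0, q₋₁=0, q₋₂=1):
  k=0: a=8, p=8, q=1
  k=1: a=7, p=57, q=7
  k=2: a=7, p=407, q=50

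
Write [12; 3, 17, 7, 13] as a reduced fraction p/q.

Fold from the inside: start with 13/1.
  7 + 1/13 = 92/13
  17 + 13/92 = 1577/92
  3 + 92/1577 = 4823/1577
  12 + 1577/4823 = 59453/4823

59453/4823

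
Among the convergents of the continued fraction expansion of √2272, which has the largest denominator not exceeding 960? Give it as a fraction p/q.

√2272 = [47; 1, 1, 1, 94, …] (period length 4).
Convergents:
  p_0/q_0 = 47/1
  p_1/q_1 = 48/1
  p_2/q_2 = 95/2
  p_3/q_3 = 143/3
  p_4/q_4 = 13537/284
  p_5/q_5 = 13680/287
  p_6/q_6 = 27217/571
  p_7/q_7 = 40897/858
  p_8/q_8 = 3871535/81223
q_7 = 858 ≤ 960 < 81223 = q_8, so the answer is 40897/858.

40897/858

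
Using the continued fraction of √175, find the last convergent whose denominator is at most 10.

119/9

√175 = [13; 4, 2, 1, 2, 4, 26, …] (period length 6).
Convergents:
  p_0/q_0 = 13/1
  p_1/q_1 = 53/4
  p_2/q_2 = 119/9
  p_3/q_3 = 172/13
q_2 = 9 ≤ 10 < 13 = q_3, so the answer is 119/9.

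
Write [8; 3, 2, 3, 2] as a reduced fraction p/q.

456/55

Fold from the inside: start with 2/1.
  3 + 1/2 = 7/2
  2 + 2/7 = 16/7
  3 + 7/16 = 55/16
  8 + 16/55 = 456/55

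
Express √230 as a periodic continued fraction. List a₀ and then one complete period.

a₀ = ⌊√230⌋ = 15.
With m₀=0, d₀=1 and mₖ₊₁ = dₖaₖ − mₖ, dₖ₊₁ = (n − mₖ₊₁²)/dₖ, aₖ₊₁ = ⌊(a₀+mₖ₊₁)/dₖ₊₁⌋:
  k=1: m=15, d=5, a=6
  k=2: m=15, d=1, a=30
d=1 and a=2a₀=30 at k=2, so the next step gives (m, d) = (15, 5) again — its k=1 value — and the period has length 2.

[15; 6, 30]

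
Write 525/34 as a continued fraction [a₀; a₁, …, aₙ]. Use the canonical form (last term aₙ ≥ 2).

[15; 2, 3, 1, 3]

525 = 15×34 + 15
34 = 2×15 + 4
15 = 3×4 + 3
4 = 1×3 + 1
3 = 3×1 + 0  (stop)
So 525/34 = [15; 2, 3, 1, 3].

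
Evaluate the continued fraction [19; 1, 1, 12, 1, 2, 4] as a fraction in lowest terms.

Using pₖ = aₖpₖ₋₁ + pₖ₋₂ and qₖ = aₖqₖ₋₁ + qₖ₋₂:
  k=0: a=19, p=19, q=1
  k=1: a=1, p=20, q=1
  k=2: a=1, p=39, q=2
  k=3: a=12, p=488, q=25
  k=4: a=1, p=527, q=27
  k=5: a=2, p=1542, q=79
  k=6: a=4, p=6695, q=343

6695/343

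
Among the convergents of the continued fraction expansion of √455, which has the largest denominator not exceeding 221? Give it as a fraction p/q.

√455 = [21; 3, 42, …] (period length 2).
Convergents:
  p_0/q_0 = 21/1
  p_1/q_1 = 64/3
  p_2/q_2 = 2709/127
  p_3/q_3 = 8191/384
q_2 = 127 ≤ 221 < 384 = q_3, so the answer is 2709/127.

2709/127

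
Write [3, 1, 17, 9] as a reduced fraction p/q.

Using pₖ = aₖpₖ₋₁ + pₖ₋₂ and qₖ = aₖqₖ₋₁ + qₖ₋₂:
  k=0: a=3, p=3, q=1
  k=1: a=1, p=4, q=1
  k=2: a=17, p=71, q=18
  k=3: a=9, p=643, q=163

643/163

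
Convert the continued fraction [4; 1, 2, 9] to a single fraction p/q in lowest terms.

131/28

Using pₖ = aₖpₖ₋₁ + pₖ₋₂ and qₖ = aₖqₖ₋₁ + qₖ₋₂:
  k=0: a=4, p=4, q=1
  k=1: a=1, p=5, q=1
  k=2: a=2, p=14, q=3
  k=3: a=9, p=131, q=28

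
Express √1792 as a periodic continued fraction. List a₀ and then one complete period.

a₀ = ⌊√1792⌋ = 42.
With m₀=0, d₀=1 and mₖ₊₁ = dₖaₖ − mₖ, dₖ₊₁ = (n − mₖ₊₁²)/dₖ, aₖ₊₁ = ⌊(a₀+mₖ₊₁)/dₖ₊₁⌋:
  k=1: m=42, d=28, a=3
  k=2: m=42, d=1, a=84
d=1 and a=2a₀=84 at k=2, so the next step gives (m, d) = (42, 28) again — its k=1 value — and the period has length 2.

[42; 3, 84]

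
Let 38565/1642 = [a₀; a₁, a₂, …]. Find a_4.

3

38565 = 23·1642 + 799   →  a_0 = 23
1642 = 2·799 + 44   →  a_1 = 2
799 = 18·44 + 7   →  a_2 = 18
44 = 6·7 + 2   →  a_3 = 6
7 = 3·2 + 1   →  a_4 = 3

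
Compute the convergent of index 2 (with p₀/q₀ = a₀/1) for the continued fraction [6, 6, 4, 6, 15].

Using pₖ = aₖpₖ₋₁ + pₖ₋₂, qₖ = aₖqₖ₋₁ + qₖ₋₂ (with p₋₁=1, p₋₂=0, q₋₁=0, q₋₂=1):
  k=0: a=6, p=6, q=1
  k=1: a=6, p=37, q=6
  k=2: a=4, p=154, q=25

154/25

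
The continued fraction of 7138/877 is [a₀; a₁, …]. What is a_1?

7

7138 = 8·877 + 122   →  a_0 = 8
877 = 7·122 + 23   →  a_1 = 7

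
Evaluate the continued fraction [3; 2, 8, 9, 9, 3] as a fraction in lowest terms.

15241/4391

Fold from the inside: start with 3/1.
  9 + 1/3 = 28/3
  9 + 3/28 = 255/28
  8 + 28/255 = 2068/255
  2 + 255/2068 = 4391/2068
  3 + 2068/4391 = 15241/4391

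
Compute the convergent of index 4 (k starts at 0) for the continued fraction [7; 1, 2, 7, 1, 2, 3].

Using pₖ = aₖpₖ₋₁ + pₖ₋₂, qₖ = aₖqₖ₋₁ + qₖ₋₂ (with p₋₁=1, p₋₂=0, q₋₁=0, q₋₂=1):
  k=0: a=7, p=7, q=1
  k=1: a=1, p=8, q=1
  k=2: a=2, p=23, q=3
  k=3: a=7, p=169, q=22
  k=4: a=1, p=192, q=25

192/25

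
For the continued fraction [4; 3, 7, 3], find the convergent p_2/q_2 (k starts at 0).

Using pₖ = aₖpₖ₋₁ + pₖ₋₂, qₖ = aₖqₖ₋₁ + qₖ₋₂ (with p₋₁=1, p₋₂=0, q₋₁=0, q₋₂=1):
  k=0: a=4, p=4, q=1
  k=1: a=3, p=13, q=3
  k=2: a=7, p=95, q=22

95/22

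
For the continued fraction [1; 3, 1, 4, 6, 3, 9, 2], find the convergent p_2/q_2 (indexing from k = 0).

5/4

Using pₖ = aₖpₖ₋₁ + pₖ₋₂, qₖ = aₖqₖ₋₁ + qₖ₋₂ (with p₋₁=1, p₋₂=0, q₋₁=0, q₋₂=1):
  k=0: a=1, p=1, q=1
  k=1: a=3, p=4, q=3
  k=2: a=1, p=5, q=4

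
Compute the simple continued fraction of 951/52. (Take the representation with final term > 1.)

[18; 3, 2, 7]

951 = 18·52 + 15
52 = 3·15 + 7
15 = 2·7 + 1
7 = 7·1 + 0  (stop)
So 951/52 = [18; 3, 2, 7].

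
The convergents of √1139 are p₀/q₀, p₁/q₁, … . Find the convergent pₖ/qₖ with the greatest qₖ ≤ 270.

√1139 = [33; 1, 2, 1, 66, …] (period length 4).
Convergents:
  p_0/q_0 = 33/1
  p_1/q_1 = 34/1
  p_2/q_2 = 101/3
  p_3/q_3 = 135/4
  p_4/q_4 = 9011/267
  p_5/q_5 = 9146/271
q_4 = 267 ≤ 270 < 271 = q_5, so the answer is 9011/267.

9011/267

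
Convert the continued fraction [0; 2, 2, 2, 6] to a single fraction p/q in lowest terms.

Using pₖ = aₖpₖ₋₁ + pₖ₋₂ and qₖ = aₖqₖ₋₁ + qₖ₋₂:
  k=0: a=0, p=0, q=1
  k=1: a=2, p=1, q=2
  k=2: a=2, p=2, q=5
  k=3: a=2, p=5, q=12
  k=4: a=6, p=32, q=77

32/77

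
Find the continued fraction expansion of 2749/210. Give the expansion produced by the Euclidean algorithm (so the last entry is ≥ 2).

2749 = 13*210 + 19
210 = 11*19 + 1
19 = 19*1 + 0  (stop)
So 2749/210 = [13; 11, 19].

[13; 11, 19]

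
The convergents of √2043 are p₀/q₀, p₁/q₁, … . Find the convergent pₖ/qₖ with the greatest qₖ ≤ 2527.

√2043 = [45; 5, 90, …] (period length 2).
Convergents:
  p_0/q_0 = 45/1
  p_1/q_1 = 226/5
  p_2/q_2 = 20385/451
  p_3/q_3 = 102151/2260
  p_4/q_4 = 9213975/203851
q_3 = 2260 ≤ 2527 < 203851 = q_4, so the answer is 102151/2260.

102151/2260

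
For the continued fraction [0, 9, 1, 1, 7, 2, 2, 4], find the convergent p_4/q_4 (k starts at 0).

15/143

Using pₖ = aₖpₖ₋₁ + pₖ₋₂, qₖ = aₖqₖ₋₁ + qₖ₋₂ (with p₋₁=1, p₋₂=0, q₋₁=0, q₋₂=1):
  k=0: a=0, p=0, q=1
  k=1: a=9, p=1, q=9
  k=2: a=1, p=1, q=10
  k=3: a=1, p=2, q=19
  k=4: a=7, p=15, q=143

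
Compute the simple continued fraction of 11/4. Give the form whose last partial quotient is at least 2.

[2; 1, 3]

11 = 2*4 + 3
4 = 1*3 + 1
3 = 3*1 + 0  (stop)
So 11/4 = [2; 1, 3].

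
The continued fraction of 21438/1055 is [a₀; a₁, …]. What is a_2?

21438 = 20·1055 + 338   →  a_0 = 20
1055 = 3·338 + 41   →  a_1 = 3
338 = 8·41 + 10   →  a_2 = 8

8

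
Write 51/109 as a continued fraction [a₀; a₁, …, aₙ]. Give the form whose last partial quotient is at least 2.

51 = 0×109 + 51
109 = 2×51 + 7
51 = 7×7 + 2
7 = 3×2 + 1
2 = 2×1 + 0  (stop)
So 51/109 = [0; 2, 7, 3, 2].

[0; 2, 7, 3, 2]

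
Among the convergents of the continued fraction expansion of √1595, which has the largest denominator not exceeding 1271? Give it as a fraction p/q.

√1595 = [39; 1, 14, 1, 78, …] (period length 4).
Convergents:
  p_0/q_0 = 39/1
  p_1/q_1 = 40/1
  p_2/q_2 = 599/15
  p_3/q_3 = 639/16
  p_4/q_4 = 50441/1263
  p_5/q_5 = 51080/1279
q_4 = 1263 ≤ 1271 < 1279 = q_5, so the answer is 50441/1263.

50441/1263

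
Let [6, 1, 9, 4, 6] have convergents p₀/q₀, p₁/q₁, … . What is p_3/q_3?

283/41

Using pₖ = aₖpₖ₋₁ + pₖ₋₂, qₖ = aₖqₖ₋₁ + qₖ₋₂ (with p₋₁=1, p₋₂=0, q₋₁=0, q₋₂=1):
  k=0: a=6, p=6, q=1
  k=1: a=1, p=7, q=1
  k=2: a=9, p=69, q=10
  k=3: a=4, p=283, q=41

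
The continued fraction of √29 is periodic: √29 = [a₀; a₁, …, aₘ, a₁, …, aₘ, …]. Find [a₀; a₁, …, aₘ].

a₀ = ⌊√29⌋ = 5.
With m₀=0, d₀=1 and mₖ₊₁ = dₖaₖ − mₖ, dₖ₊₁ = (n − mₖ₊₁²)/dₖ, aₖ₊₁ = ⌊(a₀+mₖ₊₁)/dₖ₊₁⌋:
  k=1: m=5, d=4, a=2
  k=2: m=3, d=5, a=1
  k=3: m=2, d=5, a=1
  k=4: m=3, d=4, a=2
  k=5: m=5, d=1, a=10
d=1 and a=2a₀=10 at k=5, so the next step gives (m, d) = (5, 4) again — its k=1 value — and the period has length 5.

[5; 2, 1, 1, 2, 10]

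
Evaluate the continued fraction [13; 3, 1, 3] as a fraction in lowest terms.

199/15

Fold from the inside: start with 3/1.
  1 + 1/3 = 4/3
  3 + 3/4 = 15/4
  13 + 4/15 = 199/15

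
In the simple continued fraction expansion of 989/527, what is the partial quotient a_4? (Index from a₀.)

3

989 = 1·527 + 462   →  a_0 = 1
527 = 1·462 + 65   →  a_1 = 1
462 = 7·65 + 7   →  a_2 = 7
65 = 9·7 + 2   →  a_3 = 9
7 = 3·2 + 1   →  a_4 = 3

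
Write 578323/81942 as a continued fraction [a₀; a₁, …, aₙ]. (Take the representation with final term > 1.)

[7; 17, 3, 18, 1, 8, 9]

578323 = 7·81942 + 4729
81942 = 17·4729 + 1549
4729 = 3·1549 + 82
1549 = 18·82 + 73
82 = 1·73 + 9
73 = 8·9 + 1
9 = 9·1 + 0  (stop)
So 578323/81942 = [7; 17, 3, 18, 1, 8, 9].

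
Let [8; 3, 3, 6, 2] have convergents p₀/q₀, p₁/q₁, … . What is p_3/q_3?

Using pₖ = aₖpₖ₋₁ + pₖ₋₂, qₖ = aₖqₖ₋₁ + qₖ₋₂ (with p₋₁=1, p₋₂=0, q₋₁=0, q₋₂=1):
  k=0: a=8, p=8, q=1
  k=1: a=3, p=25, q=3
  k=2: a=3, p=83, q=10
  k=3: a=6, p=523, q=63

523/63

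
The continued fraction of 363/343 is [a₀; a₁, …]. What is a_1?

17

363 = 1·343 + 20   →  a_0 = 1
343 = 17·20 + 3   →  a_1 = 17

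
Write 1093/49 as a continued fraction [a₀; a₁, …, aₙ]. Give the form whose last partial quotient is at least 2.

[22; 3, 3, 1, 3]

1093 = 22×49 + 15
49 = 3×15 + 4
15 = 3×4 + 3
4 = 1×3 + 1
3 = 3×1 + 0  (stop)
So 1093/49 = [22; 3, 3, 1, 3].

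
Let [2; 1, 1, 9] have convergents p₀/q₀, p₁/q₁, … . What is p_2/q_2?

5/2

Using pₖ = aₖpₖ₋₁ + pₖ₋₂, qₖ = aₖqₖ₋₁ + qₖ₋₂ (with p₋₁=1, p₋₂=0, q₋₁=0, q₋₂=1):
  k=0: a=2, p=2, q=1
  k=1: a=1, p=3, q=1
  k=2: a=1, p=5, q=2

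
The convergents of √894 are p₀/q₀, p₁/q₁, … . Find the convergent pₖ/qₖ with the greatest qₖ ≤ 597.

17611/589

√894 = [29; 1, 8, 1, 58, …] (period length 4).
Convergents:
  p_0/q_0 = 29/1
  p_1/q_1 = 30/1
  p_2/q_2 = 269/9
  p_3/q_3 = 299/10
  p_4/q_4 = 17611/589
  p_5/q_5 = 17910/599
q_4 = 589 ≤ 597 < 599 = q_5, so the answer is 17611/589.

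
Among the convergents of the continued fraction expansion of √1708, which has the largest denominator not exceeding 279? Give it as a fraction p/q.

7687/186

√1708 = [41; 3, 20, 3, 82, …] (period length 4).
Convergents:
  p_0/q_0 = 41/1
  p_1/q_1 = 124/3
  p_2/q_2 = 2521/61
  p_3/q_3 = 7687/186
  p_4/q_4 = 632855/15313
q_3 = 186 ≤ 279 < 15313 = q_4, so the answer is 7687/186.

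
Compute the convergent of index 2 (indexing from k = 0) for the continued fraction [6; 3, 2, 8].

Using pₖ = aₖpₖ₋₁ + pₖ₋₂, qₖ = aₖqₖ₋₁ + qₖ₋₂ (with p₋₁=1, p₋₂=0, q₋₁=0, q₋₂=1):
  k=0: a=6, p=6, q=1
  k=1: a=3, p=19, q=3
  k=2: a=2, p=44, q=7

44/7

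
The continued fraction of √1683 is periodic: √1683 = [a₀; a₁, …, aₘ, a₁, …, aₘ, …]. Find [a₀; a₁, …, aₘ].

[41; 41, 82]

a₀ = ⌊√1683⌋ = 41.
With m₀=0, d₀=1 and mₖ₊₁ = dₖaₖ − mₖ, dₖ₊₁ = (n − mₖ₊₁²)/dₖ, aₖ₊₁ = ⌊(a₀+mₖ₊₁)/dₖ₊₁⌋:
  k=1: m=41, d=2, a=41
  k=2: m=41, d=1, a=82
d=1 and a=2a₀=82 at k=2, so the next step gives (m, d) = (41, 2) again — its k=1 value — and the period has length 2.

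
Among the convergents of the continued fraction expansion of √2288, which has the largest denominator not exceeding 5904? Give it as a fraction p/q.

164737/3444

√2288 = [47; 1, 4, 1, 94, …] (period length 4).
Convergents:
  p_0/q_0 = 47/1
  p_1/q_1 = 48/1
  p_2/q_2 = 239/5
  p_3/q_3 = 287/6
  p_4/q_4 = 27217/569
  p_5/q_5 = 27504/575
  p_6/q_6 = 137233/2869
  p_7/q_7 = 164737/3444
  p_8/q_8 = 15622511/326605
q_7 = 3444 ≤ 5904 < 326605 = q_8, so the answer is 164737/3444.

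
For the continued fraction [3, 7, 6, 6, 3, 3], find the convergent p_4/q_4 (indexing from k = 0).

Using pₖ = aₖpₖ₋₁ + pₖ₋₂, qₖ = aₖqₖ₋₁ + qₖ₋₂ (with p₋₁=1, p₋₂=0, q₋₁=0, q₋₂=1):
  k=0: a=3, p=3, q=1
  k=1: a=7, p=22, q=7
  k=2: a=6, p=135, q=43
  k=3: a=6, p=832, q=265
  k=4: a=3, p=2631, q=838

2631/838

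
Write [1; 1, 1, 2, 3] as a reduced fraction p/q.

27/17

Fold from the inside: start with 3/1.
  2 + 1/3 = 7/3
  1 + 3/7 = 10/7
  1 + 7/10 = 17/10
  1 + 10/17 = 27/17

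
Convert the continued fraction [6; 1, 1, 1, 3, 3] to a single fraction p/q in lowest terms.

Fold from the inside: start with 3/1.
  3 + 1/3 = 10/3
  1 + 3/10 = 13/10
  1 + 10/13 = 23/13
  1 + 13/23 = 36/23
  6 + 23/36 = 239/36

239/36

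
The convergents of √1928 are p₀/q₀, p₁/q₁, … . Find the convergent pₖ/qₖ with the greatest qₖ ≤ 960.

41977/956

√1928 = [43; 1, 9, 1, 86, …] (period length 4).
Convergents:
  p_0/q_0 = 43/1
  p_1/q_1 = 44/1
  p_2/q_2 = 439/10
  p_3/q_3 = 483/11
  p_4/q_4 = 41977/956
  p_5/q_5 = 42460/967
q_4 = 956 ≤ 960 < 967 = q_5, so the answer is 41977/956.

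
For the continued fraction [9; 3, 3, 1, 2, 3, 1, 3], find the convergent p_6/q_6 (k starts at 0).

1461/157

Using pₖ = aₖpₖ₋₁ + pₖ₋₂, qₖ = aₖqₖ₋₁ + qₖ₋₂ (with p₋₁=1, p₋₂=0, q₋₁=0, q₋₂=1):
  k=0: a=9, p=9, q=1
  k=1: a=3, p=28, q=3
  k=2: a=3, p=93, q=10
  k=3: a=1, p=121, q=13
  k=4: a=2, p=335, q=36
  k=5: a=3, p=1126, q=121
  k=6: a=1, p=1461, q=157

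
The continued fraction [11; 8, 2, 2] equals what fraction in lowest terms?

467/42

Using pₖ = aₖpₖ₋₁ + pₖ₋₂ and qₖ = aₖqₖ₋₁ + qₖ₋₂:
  k=0: a=11, p=11, q=1
  k=1: a=8, p=89, q=8
  k=2: a=2, p=189, q=17
  k=3: a=2, p=467, q=42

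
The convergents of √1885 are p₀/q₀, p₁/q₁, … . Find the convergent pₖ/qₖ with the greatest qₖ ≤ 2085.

45023/1037

√1885 = [43; 2, 2, 2, 86, …] (period length 4).
Convergents:
  p_0/q_0 = 43/1
  p_1/q_1 = 87/2
  p_2/q_2 = 217/5
  p_3/q_3 = 521/12
  p_4/q_4 = 45023/1037
  p_5/q_5 = 90567/2086
q_4 = 1037 ≤ 2085 < 2086 = q_5, so the answer is 45023/1037.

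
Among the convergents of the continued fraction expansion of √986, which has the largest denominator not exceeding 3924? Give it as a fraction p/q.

49299/1570

√986 = [31; 2, 2, 62, …] (period length 3).
Convergents:
  p_0/q_0 = 31/1
  p_1/q_1 = 63/2
  p_2/q_2 = 157/5
  p_3/q_3 = 9797/312
  p_4/q_4 = 19751/629
  p_5/q_5 = 49299/1570
  p_6/q_6 = 3076289/97969
q_5 = 1570 ≤ 3924 < 97969 = q_6, so the answer is 49299/1570.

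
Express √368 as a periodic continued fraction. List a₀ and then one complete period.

a₀ = ⌊√368⌋ = 19.

[19; 5, 2, 5, 38]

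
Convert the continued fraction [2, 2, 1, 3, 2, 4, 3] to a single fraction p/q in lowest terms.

845/358

Fold from the inside: start with 3/1.
  4 + 1/3 = 13/3
  2 + 3/13 = 29/13
  3 + 13/29 = 100/29
  1 + 29/100 = 129/100
  2 + 100/129 = 358/129
  2 + 129/358 = 845/358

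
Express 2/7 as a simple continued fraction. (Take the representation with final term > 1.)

[0; 3, 2]

2 = 0·7 + 2
7 = 3·2 + 1
2 = 2·1 + 0  (stop)
So 2/7 = [0; 3, 2].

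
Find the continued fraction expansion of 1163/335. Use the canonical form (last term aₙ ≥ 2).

[3; 2, 8, 3, 6]

1163 = 3*335 + 158
335 = 2*158 + 19
158 = 8*19 + 6
19 = 3*6 + 1
6 = 6*1 + 0  (stop)
So 1163/335 = [3; 2, 8, 3, 6].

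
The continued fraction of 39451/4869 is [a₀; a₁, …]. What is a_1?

39451 = 8·4869 + 499   →  a_0 = 8
4869 = 9·499 + 378   →  a_1 = 9

9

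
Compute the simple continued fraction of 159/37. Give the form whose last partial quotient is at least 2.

[4; 3, 2, 1, 3]

159 = 4×37 + 11
37 = 3×11 + 4
11 = 2×4 + 3
4 = 1×3 + 1
3 = 3×1 + 0  (stop)
So 159/37 = [4; 3, 2, 1, 3].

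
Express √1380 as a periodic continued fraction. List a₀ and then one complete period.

[37; 6, 1, 2, 1, 6, 74]

a₀ = ⌊√1380⌋ = 37.
With m₀=0, d₀=1 and mₖ₊₁ = dₖaₖ − mₖ, dₖ₊₁ = (n − mₖ₊₁²)/dₖ, aₖ₊₁ = ⌊(a₀+mₖ₊₁)/dₖ₊₁⌋:
  k=1: m=37, d=11, a=6
  k=2: m=29, d=49, a=1
  k=3: m=20, d=20, a=2
  k=4: m=20, d=49, a=1
  k=5: m=29, d=11, a=6
  k=6: m=37, d=1, a=74
d=1 and a=2a₀=74 at k=6, so the next step gives (m, d) = (37, 11) again — its k=1 value — and the period has length 6.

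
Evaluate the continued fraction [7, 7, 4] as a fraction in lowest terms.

207/29

Fold from the inside: start with 4/1.
  7 + 1/4 = 29/4
  7 + 4/29 = 207/29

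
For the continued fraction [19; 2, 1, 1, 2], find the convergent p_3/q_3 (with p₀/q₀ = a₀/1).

Using pₖ = aₖpₖ₋₁ + pₖ₋₂, qₖ = aₖqₖ₋₁ + qₖ₋₂ (with p₋₁=1, p₋₂=0, q₋₁=0, q₋₂=1):
  k=0: a=19, p=19, q=1
  k=1: a=2, p=39, q=2
  k=2: a=1, p=58, q=3
  k=3: a=1, p=97, q=5

97/5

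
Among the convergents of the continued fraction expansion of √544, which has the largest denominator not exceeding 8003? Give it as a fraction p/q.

113447/4864

√544 = [23; 3, 11, 3, 46, …] (period length 4).
Convergents:
  p_0/q_0 = 23/1
  p_1/q_1 = 70/3
  p_2/q_2 = 793/34
  p_3/q_3 = 2449/105
  p_4/q_4 = 113447/4864
  p_5/q_5 = 342790/14697
q_4 = 4864 ≤ 8003 < 14697 = q_5, so the answer is 113447/4864.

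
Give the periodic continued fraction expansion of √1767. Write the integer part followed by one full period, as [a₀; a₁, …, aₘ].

a₀ = ⌊√1767⌋ = 42.

[42; 28, 84]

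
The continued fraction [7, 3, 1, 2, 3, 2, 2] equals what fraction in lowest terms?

1505/207

Using pₖ = aₖpₖ₋₁ + pₖ₋₂ and qₖ = aₖqₖ₋₁ + qₖ₋₂:
  k=0: a=7, p=7, q=1
  k=1: a=3, p=22, q=3
  k=2: a=1, p=29, q=4
  k=3: a=2, p=80, q=11
  k=4: a=3, p=269, q=37
  k=5: a=2, p=618, q=85
  k=6: a=2, p=1505, q=207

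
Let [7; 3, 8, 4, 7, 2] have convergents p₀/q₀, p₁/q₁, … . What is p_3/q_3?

754/103

Using pₖ = aₖpₖ₋₁ + pₖ₋₂, qₖ = aₖqₖ₋₁ + qₖ₋₂ (with p₋₁=1, p₋₂=0, q₋₁=0, q₋₂=1):
  k=0: a=7, p=7, q=1
  k=1: a=3, p=22, q=3
  k=2: a=8, p=183, q=25
  k=3: a=4, p=754, q=103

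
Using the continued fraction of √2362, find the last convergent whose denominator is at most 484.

√2362 = [48; 1, 1, 1, 1, 96, …] (period length 5).
Convergents:
  p_0/q_0 = 48/1
  p_1/q_1 = 49/1
  p_2/q_2 = 97/2
  p_3/q_3 = 146/3
  p_4/q_4 = 243/5
  p_5/q_5 = 23474/483
  p_6/q_6 = 23717/488
q_5 = 483 ≤ 484 < 488 = q_6, so the answer is 23474/483.

23474/483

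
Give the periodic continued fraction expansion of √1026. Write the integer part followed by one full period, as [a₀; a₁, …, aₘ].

a₀ = ⌊√1026⌋ = 32.
With m₀=0, d₀=1 and mₖ₊₁ = dₖaₖ − mₖ, dₖ₊₁ = (n − mₖ₊₁²)/dₖ, aₖ₊₁ = ⌊(a₀+mₖ₊₁)/dₖ₊₁⌋:
  k=1: m=32, d=2, a=32
  k=2: m=32, d=1, a=64
d=1 and a=2a₀=64 at k=2, so the next step gives (m, d) = (32, 2) again — its k=1 value — and the period has length 2.

[32; 32, 64]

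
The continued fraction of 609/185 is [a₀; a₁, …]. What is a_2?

609 = 3·185 + 54   →  a_0 = 3
185 = 3·54 + 23   →  a_1 = 3
54 = 2·23 + 8   →  a_2 = 2

2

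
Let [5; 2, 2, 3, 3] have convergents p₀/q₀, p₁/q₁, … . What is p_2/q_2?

27/5

Using pₖ = aₖpₖ₋₁ + pₖ₋₂, qₖ = aₖqₖ₋₁ + qₖ₋₂ (with p₋₁=1, p₋₂=0, q₋₁=0, q₋₂=1):
  k=0: a=5, p=5, q=1
  k=1: a=2, p=11, q=2
  k=2: a=2, p=27, q=5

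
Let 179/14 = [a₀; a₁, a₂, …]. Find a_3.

1

179 = 12·14 + 11   →  a_0 = 12
14 = 1·11 + 3   →  a_1 = 1
11 = 3·3 + 2   →  a_2 = 3
3 = 1·2 + 1   →  a_3 = 1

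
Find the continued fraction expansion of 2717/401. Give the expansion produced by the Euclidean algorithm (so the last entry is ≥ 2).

[6; 1, 3, 2, 5, 8]

2717 = 6×401 + 311
401 = 1×311 + 90
311 = 3×90 + 41
90 = 2×41 + 8
41 = 5×8 + 1
8 = 8×1 + 0  (stop)
So 2717/401 = [6; 1, 3, 2, 5, 8].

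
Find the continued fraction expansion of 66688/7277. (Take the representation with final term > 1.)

66688 = 9*7277 + 1195
7277 = 6*1195 + 107
1195 = 11*107 + 18
107 = 5*18 + 17
18 = 1*17 + 1
17 = 17*1 + 0  (stop)
So 66688/7277 = [9; 6, 11, 5, 1, 17].

[9; 6, 11, 5, 1, 17]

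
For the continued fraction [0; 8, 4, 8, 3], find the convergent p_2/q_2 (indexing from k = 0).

Using pₖ = aₖpₖ₋₁ + pₖ₋₂, qₖ = aₖqₖ₋₁ + qₖ₋₂ (with p₋₁=1, p₋₂=0, q₋₁=0, q₋₂=1):
  k=0: a=0, p=0, q=1
  k=1: a=8, p=1, q=8
  k=2: a=4, p=4, q=33

4/33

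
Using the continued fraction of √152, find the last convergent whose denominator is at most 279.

√152 = [12; 3, 24, …] (period length 2).
Convergents:
  p_0/q_0 = 12/1
  p_1/q_1 = 37/3
  p_2/q_2 = 900/73
  p_3/q_3 = 2737/222
  p_4/q_4 = 66588/5401
q_3 = 222 ≤ 279 < 5401 = q_4, so the answer is 2737/222.

2737/222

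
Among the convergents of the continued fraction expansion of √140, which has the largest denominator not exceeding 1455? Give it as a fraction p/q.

10081/852

√140 = [11; 1, 4, 1, 22, …] (period length 4).
Convergents:
  p_0/q_0 = 11/1
  p_1/q_1 = 12/1
  p_2/q_2 = 59/5
  p_3/q_3 = 71/6
  p_4/q_4 = 1621/137
  p_5/q_5 = 1692/143
  p_6/q_6 = 8389/709
  p_7/q_7 = 10081/852
  p_8/q_8 = 230171/19453
q_7 = 852 ≤ 1455 < 19453 = q_8, so the answer is 10081/852.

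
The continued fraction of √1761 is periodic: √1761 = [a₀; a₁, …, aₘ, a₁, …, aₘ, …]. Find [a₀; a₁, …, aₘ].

a₀ = ⌊√1761⌋ = 41.
With m₀=0, d₀=1 and mₖ₊₁ = dₖaₖ − mₖ, dₖ₊₁ = (n − mₖ₊₁²)/dₖ, aₖ₊₁ = ⌊(a₀+mₖ₊₁)/dₖ₊₁⌋:
  k=1: m=41, d=80, a=1
  k=2: m=39, d=3, a=26
  k=3: m=39, d=80, a=1
  k=4: m=41, d=1, a=82
d=1 and a=2a₀=82 at k=4, so the next step gives (m, d) = (41, 80) again — its k=1 value — and the period has length 4.

[41; 1, 26, 1, 82]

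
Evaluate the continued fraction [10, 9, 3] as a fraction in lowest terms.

Fold from the inside: start with 3/1.
  9 + 1/3 = 28/3
  10 + 3/28 = 283/28

283/28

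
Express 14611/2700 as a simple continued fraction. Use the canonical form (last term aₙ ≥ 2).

[5; 2, 2, 3, 11, 1, 12]

14611 = 5×2700 + 1111
2700 = 2×1111 + 478
1111 = 2×478 + 155
478 = 3×155 + 13
155 = 11×13 + 12
13 = 1×12 + 1
12 = 12×1 + 0  (stop)
So 14611/2700 = [5; 2, 2, 3, 11, 1, 12].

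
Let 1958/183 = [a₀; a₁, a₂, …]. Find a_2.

2

1958 = 10·183 + 128   →  a_0 = 10
183 = 1·128 + 55   →  a_1 = 1
128 = 2·55 + 18   →  a_2 = 2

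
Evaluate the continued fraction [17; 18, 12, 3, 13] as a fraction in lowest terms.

152031/8914

Fold from the inside: start with 13/1.
  3 + 1/13 = 40/13
  12 + 13/40 = 493/40
  18 + 40/493 = 8914/493
  17 + 493/8914 = 152031/8914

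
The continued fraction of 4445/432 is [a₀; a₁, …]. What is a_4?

4445 = 10·432 + 125   →  a_0 = 10
432 = 3·125 + 57   →  a_1 = 3
125 = 2·57 + 11   →  a_2 = 2
57 = 5·11 + 2   →  a_3 = 5
11 = 5·2 + 1   →  a_4 = 5

5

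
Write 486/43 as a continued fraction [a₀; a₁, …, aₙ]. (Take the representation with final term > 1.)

486 = 11×43 + 13
43 = 3×13 + 4
13 = 3×4 + 1
4 = 4×1 + 0  (stop)
So 486/43 = [11; 3, 3, 4].

[11; 3, 3, 4]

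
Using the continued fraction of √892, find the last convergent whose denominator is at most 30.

√892 = [29; 1, 6, 2, 14, 2, 6, 1, 58, …] (period length 8).
Convergents:
  p_0/q_0 = 29/1
  p_1/q_1 = 30/1
  p_2/q_2 = 209/7
  p_3/q_3 = 448/15
  p_4/q_4 = 6481/217
q_3 = 15 ≤ 30 < 217 = q_4, so the answer is 448/15.

448/15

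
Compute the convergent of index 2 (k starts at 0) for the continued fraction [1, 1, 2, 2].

5/3

Using pₖ = aₖpₖ₋₁ + pₖ₋₂, qₖ = aₖqₖ₋₁ + qₖ₋₂ (with p₋₁=1, p₋₂=0, q₋₁=0, q₋₂=1):
  k=0: a=1, p=1, q=1
  k=1: a=1, p=2, q=1
  k=2: a=2, p=5, q=3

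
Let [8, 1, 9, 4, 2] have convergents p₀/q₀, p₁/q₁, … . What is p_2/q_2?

89/10

Using pₖ = aₖpₖ₋₁ + pₖ₋₂, qₖ = aₖqₖ₋₁ + qₖ₋₂ (with p₋₁=1, p₋₂=0, q₋₁=0, q₋₂=1):
  k=0: a=8, p=8, q=1
  k=1: a=1, p=9, q=1
  k=2: a=9, p=89, q=10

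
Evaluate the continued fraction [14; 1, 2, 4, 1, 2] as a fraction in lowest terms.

Fold from the inside: start with 2/1.
  1 + 1/2 = 3/2
  4 + 2/3 = 14/3
  2 + 3/14 = 31/14
  1 + 14/31 = 45/31
  14 + 31/45 = 661/45

661/45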